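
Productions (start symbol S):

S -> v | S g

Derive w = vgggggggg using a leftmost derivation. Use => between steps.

S => Sg   [S -> S g]
Sg => Sgg   [S -> S g]
Sgg => Sggg   [S -> S g]
Sggg => Sgggg   [S -> S g]
Sgggg => Sggggg   [S -> S g]
Sggggg => Sgggggg   [S -> S g]
Sgggggg => Sggggggg   [S -> S g]
Sggggggg => Sgggggggg   [S -> S g]
Sgggggggg => vgggggggg   [S -> v]

S=>Sg=>Sgg=>Sggg=>Sgggg=>Sggggg=>Sgggggg=>Sggggggg=>Sgggggggg=>vgggggggg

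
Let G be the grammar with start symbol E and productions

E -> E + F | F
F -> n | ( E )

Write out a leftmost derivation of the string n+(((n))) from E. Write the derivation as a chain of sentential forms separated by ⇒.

E⇒E+F⇒F+F⇒n+F⇒n+(E)⇒n+(F)⇒n+((E))⇒n+((F))⇒n+(((E)))⇒n+(((F)))⇒n+(((n)))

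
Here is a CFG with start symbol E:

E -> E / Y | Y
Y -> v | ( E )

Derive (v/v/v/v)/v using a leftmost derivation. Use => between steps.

E => E/Y => Y/Y => (E)/Y => (E/Y)/Y => (E/Y/Y)/Y => (E/Y/Y/Y)/Y => (Y/Y/Y/Y)/Y => (v/Y/Y/Y)/Y => (v/v/Y/Y)/Y => (v/v/v/Y)/Y => (v/v/v/v)/Y => (v/v/v/v)/v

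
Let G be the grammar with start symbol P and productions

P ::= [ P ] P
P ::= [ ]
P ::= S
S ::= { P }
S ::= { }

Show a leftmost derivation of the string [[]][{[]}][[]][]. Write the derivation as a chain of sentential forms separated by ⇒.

P ⇒ [P]P ⇒ [[]]P ⇒ [[]][P]P ⇒ [[]][S]P ⇒ [[]][{P}]P ⇒ [[]][{[]}]P ⇒ [[]][{[]}][P]P ⇒ [[]][{[]}][[]]P ⇒ [[]][{[]}][[]][]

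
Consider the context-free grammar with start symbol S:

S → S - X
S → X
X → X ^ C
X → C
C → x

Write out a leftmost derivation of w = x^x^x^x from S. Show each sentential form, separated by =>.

S => X => X^C => X^C^C => X^C^C^C => C^C^C^C => x^C^C^C => x^x^C^C => x^x^x^C => x^x^x^x

S => X   [S → X]
X => X^C   [X → X ^ C]
X^C => X^C^C   [X → X ^ C]
X^C^C => X^C^C^C   [X → X ^ C]
X^C^C^C => C^C^C^C   [X → C]
C^C^C^C => x^C^C^C   [C → x]
x^C^C^C => x^x^C^C   [C → x]
x^x^C^C => x^x^x^C   [C → x]
x^x^x^C => x^x^x^x   [C → x]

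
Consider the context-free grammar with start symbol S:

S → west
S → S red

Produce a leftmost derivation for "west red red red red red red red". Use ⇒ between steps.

S ⇒ S red ⇒ S red red ⇒ S red red red ⇒ S red red red red ⇒ S red red red red red ⇒ S red red red red red red ⇒ S red red red red red red red ⇒ west red red red red red red red

S ⇒ S red   [S → S red]
S red ⇒ S red red   [S → S red]
S red red ⇒ S red red red   [S → S red]
S red red red ⇒ S red red red red   [S → S red]
S red red red red ⇒ S red red red red red   [S → S red]
S red red red red red ⇒ S red red red red red red   [S → S red]
S red red red red red red ⇒ S red red red red red red red   [S → S red]
S red red red red red red red ⇒ west red red red red red red red   [S → west]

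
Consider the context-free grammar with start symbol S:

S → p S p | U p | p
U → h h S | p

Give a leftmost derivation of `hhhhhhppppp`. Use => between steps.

S => Up => hhSp => hhUpp => hhhhSpp => hhhhUppp => hhhhhhSppp => hhhhhhUpppp => hhhhhhppppp

S => Up   [S → U p]
Up => hhSp   [U → h h S]
hhSp => hhUpp   [S → U p]
hhUpp => hhhhSpp   [U → h h S]
hhhhSpp => hhhhUppp   [S → U p]
hhhhUppp => hhhhhhSppp   [U → h h S]
hhhhhhSppp => hhhhhhUpppp   [S → U p]
hhhhhhUpppp => hhhhhhppppp   [U → p]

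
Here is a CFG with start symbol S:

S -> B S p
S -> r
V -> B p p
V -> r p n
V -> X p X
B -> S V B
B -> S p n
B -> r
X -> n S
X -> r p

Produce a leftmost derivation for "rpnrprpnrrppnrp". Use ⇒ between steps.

S ⇒ BSp ⇒ SpnSp ⇒ BSppnSp ⇒ SVBSppnSp ⇒ BSpVBSppnSp ⇒ SpnSpVBSppnSp ⇒ rpnSpVBSppnSp ⇒ rpnrpVBSppnSp ⇒ rpnrprpnBSppnSp ⇒ rpnrprpnrSppnSp ⇒ rpnrprpnrrppnSp ⇒ rpnrprpnrrppnrp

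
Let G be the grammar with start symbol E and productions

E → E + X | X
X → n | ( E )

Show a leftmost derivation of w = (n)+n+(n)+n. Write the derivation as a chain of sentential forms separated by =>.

E=>E+X=>E+X+X=>E+X+X+X=>X+X+X+X=>(E)+X+X+X=>(X)+X+X+X=>(n)+X+X+X=>(n)+n+X+X=>(n)+n+(E)+X=>(n)+n+(X)+X=>(n)+n+(n)+X=>(n)+n+(n)+n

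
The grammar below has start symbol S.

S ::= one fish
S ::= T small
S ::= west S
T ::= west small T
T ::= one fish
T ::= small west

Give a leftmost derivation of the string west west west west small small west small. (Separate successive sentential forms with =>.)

S => west S => west west S => west west west S => west west west T small => west west west west small T small => west west west west small small west small

S => west S   [S ::= west S]
west S => west west S   [S ::= west S]
west west S => west west west S   [S ::= west S]
west west west S => west west west T small   [S ::= T small]
west west west T small => west west west west small T small   [T ::= west small T]
west west west west small T small => west west west west small small west small   [T ::= small west]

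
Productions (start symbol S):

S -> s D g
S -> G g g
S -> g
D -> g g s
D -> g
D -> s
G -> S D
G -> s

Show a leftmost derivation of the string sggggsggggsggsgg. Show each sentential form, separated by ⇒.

S⇒Ggg⇒SDgg⇒GggDgg⇒SDggDgg⇒GggDggDgg⇒SDggDggDgg⇒GggDggDggDgg⇒sggDggDggDgg⇒sggggsggDggDgg⇒sggggsggggsggDgg⇒sggggsggggsggsgg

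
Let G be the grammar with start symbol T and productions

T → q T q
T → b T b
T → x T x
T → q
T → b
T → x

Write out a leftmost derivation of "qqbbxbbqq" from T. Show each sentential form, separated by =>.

T => qTq   [T → q T q]
qTq => qqTqq   [T → q T q]
qqTqq => qqbTbqq   [T → b T b]
qqbTbqq => qqbbTbbqq   [T → b T b]
qqbbTbbqq => qqbbxbbqq   [T → x]

T => qTq => qqTqq => qqbTbqq => qqbbTbbqq => qqbbxbbqq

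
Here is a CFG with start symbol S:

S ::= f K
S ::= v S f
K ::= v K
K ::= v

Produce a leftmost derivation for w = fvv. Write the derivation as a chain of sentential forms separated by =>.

S => fK => fvK => fvv

S => fK   [S ::= f K]
fK => fvK   [K ::= v K]
fvK => fvv   [K ::= v]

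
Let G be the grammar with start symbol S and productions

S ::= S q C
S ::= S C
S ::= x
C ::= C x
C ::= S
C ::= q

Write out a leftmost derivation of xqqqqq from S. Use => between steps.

S => SC => SCC => SCCC => SqCCCC => xqCCCC => xqqCCC => xqqqCC => xqqqqC => xqqqqq

S => SC   [S ::= S C]
SC => SCC   [S ::= S C]
SCC => SCCC   [S ::= S C]
SCCC => SqCCCC   [S ::= S q C]
SqCCCC => xqCCCC   [S ::= x]
xqCCCC => xqqCCC   [C ::= q]
xqqCCC => xqqqCC   [C ::= q]
xqqqCC => xqqqqC   [C ::= q]
xqqqqC => xqqqqq   [C ::= q]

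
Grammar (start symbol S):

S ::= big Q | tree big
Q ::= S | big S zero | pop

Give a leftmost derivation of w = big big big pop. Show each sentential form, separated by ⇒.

S ⇒ big Q   [S ::= big Q]
big Q ⇒ big S   [Q ::= S]
big S ⇒ big big Q   [S ::= big Q]
big big Q ⇒ big big S   [Q ::= S]
big big S ⇒ big big big Q   [S ::= big Q]
big big big Q ⇒ big big big pop   [Q ::= pop]

S ⇒ big Q ⇒ big S ⇒ big big Q ⇒ big big S ⇒ big big big Q ⇒ big big big pop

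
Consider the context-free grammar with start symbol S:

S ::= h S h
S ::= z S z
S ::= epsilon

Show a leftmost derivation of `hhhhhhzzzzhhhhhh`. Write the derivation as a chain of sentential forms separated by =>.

S => hSh => hhShh => hhhShhh => hhhhShhhh => hhhhhShhhhh => hhhhhhShhhhhh => hhhhhhzSzhhhhhh => hhhhhhzzSzzhhhhhh => hhhhhhzzzzhhhhhh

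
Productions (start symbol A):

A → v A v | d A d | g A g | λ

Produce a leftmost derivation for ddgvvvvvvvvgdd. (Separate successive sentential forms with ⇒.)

A ⇒ dAd ⇒ ddAdd ⇒ ddgAgdd ⇒ ddgvAvgdd ⇒ ddgvvAvvgdd ⇒ ddgvvvAvvvgdd ⇒ ddgvvvvAvvvvgdd ⇒ ddgvvvvvvvvgdd

A ⇒ dAd   [A → d A d]
dAd ⇒ ddAdd   [A → d A d]
ddAdd ⇒ ddgAgdd   [A → g A g]
ddgAgdd ⇒ ddgvAvgdd   [A → v A v]
ddgvAvgdd ⇒ ddgvvAvvgdd   [A → v A v]
ddgvvAvvgdd ⇒ ddgvvvAvvvgdd   [A → v A v]
ddgvvvAvvvgdd ⇒ ddgvvvvAvvvvgdd   [A → v A v]
ddgvvvvAvvvvgdd ⇒ ddgvvvvvvvvgdd   [A → λ]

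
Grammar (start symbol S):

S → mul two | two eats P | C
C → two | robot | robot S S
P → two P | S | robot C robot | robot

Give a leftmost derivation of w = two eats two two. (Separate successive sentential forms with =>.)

S => two eats P   [S → two eats P]
two eats P => two eats two P   [P → two P]
two eats two P => two eats two S   [P → S]
two eats two S => two eats two C   [S → C]
two eats two C => two eats two two   [C → two]

S => two eats P => two eats two P => two eats two S => two eats two C => two eats two two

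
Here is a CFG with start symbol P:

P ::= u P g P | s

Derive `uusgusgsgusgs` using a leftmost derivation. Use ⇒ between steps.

P ⇒ uPgP ⇒ uuPgPgP ⇒ uusgPgP ⇒ uusguPgPgP ⇒ uusgusgPgP ⇒ uusgusgsgP ⇒ uusgusgsguPgP ⇒ uusgusgsgusgP ⇒ uusgusgsgusgs

P ⇒ uPgP   [P ::= u P g P]
uPgP ⇒ uuPgPgP   [P ::= u P g P]
uuPgPgP ⇒ uusgPgP   [P ::= s]
uusgPgP ⇒ uusguPgPgP   [P ::= u P g P]
uusguPgPgP ⇒ uusgusgPgP   [P ::= s]
uusgusgPgP ⇒ uusgusgsgP   [P ::= s]
uusgusgsgP ⇒ uusgusgsguPgP   [P ::= u P g P]
uusgusgsguPgP ⇒ uusgusgsgusgP   [P ::= s]
uusgusgsgusgP ⇒ uusgusgsgusgs   [P ::= s]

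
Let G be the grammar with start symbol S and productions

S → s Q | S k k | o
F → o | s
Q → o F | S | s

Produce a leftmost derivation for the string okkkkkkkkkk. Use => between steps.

S=>Skk=>Skkkk=>Skkkkkk=>Skkkkkkkk=>Skkkkkkkkkk=>okkkkkkkkkk

S => Skk   [S → S k k]
Skk => Skkkk   [S → S k k]
Skkkk => Skkkkkk   [S → S k k]
Skkkkkk => Skkkkkkkk   [S → S k k]
Skkkkkkkk => Skkkkkkkkkk   [S → S k k]
Skkkkkkkkkk => okkkkkkkkkk   [S → o]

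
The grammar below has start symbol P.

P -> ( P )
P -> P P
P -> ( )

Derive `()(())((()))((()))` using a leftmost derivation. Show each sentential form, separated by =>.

P => PP => ()P => ()PP => ()PPP => ()(P)PP => ()(())PP => ()(())(P)P => ()(())((P))P => ()(())((()))P => ()(())((()))(P) => ()(())((()))((P)) => ()(())((()))((()))

P => PP   [P -> P P]
PP => ()P   [P -> ( )]
()P => ()PP   [P -> P P]
()PP => ()PPP   [P -> P P]
()PPP => ()(P)PP   [P -> ( P )]
()(P)PP => ()(())PP   [P -> ( )]
()(())PP => ()(())(P)P   [P -> ( P )]
()(())(P)P => ()(())((P))P   [P -> ( P )]
()(())((P))P => ()(())((()))P   [P -> ( )]
()(())((()))P => ()(())((()))(P)   [P -> ( P )]
()(())((()))(P) => ()(())((()))((P))   [P -> ( P )]
()(())((()))((P)) => ()(())((()))((()))   [P -> ( )]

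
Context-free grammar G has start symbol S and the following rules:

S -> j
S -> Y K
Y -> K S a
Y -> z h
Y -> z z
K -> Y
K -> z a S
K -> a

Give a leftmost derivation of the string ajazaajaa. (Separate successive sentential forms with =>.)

S => YK   [S -> Y K]
YK => KSaK   [Y -> K S a]
KSaK => aSaK   [K -> a]
aSaK => ajaK   [S -> j]
ajaK => ajazaS   [K -> z a S]
ajazaS => ajazaYK   [S -> Y K]
ajazaYK => ajazaKSaK   [Y -> K S a]
ajazaKSaK => ajazaaSaK   [K -> a]
ajazaaSaK => ajazaajaK   [S -> j]
ajazaajaK => ajazaajaa   [K -> a]

S=>YK=>KSaK=>aSaK=>ajaK=>ajazaS=>ajazaYK=>ajazaKSaK=>ajazaaSaK=>ajazaajaK=>ajazaajaa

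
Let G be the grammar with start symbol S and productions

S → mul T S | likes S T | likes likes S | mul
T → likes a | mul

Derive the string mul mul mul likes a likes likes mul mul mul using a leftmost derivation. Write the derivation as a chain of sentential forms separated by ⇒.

S ⇒ mul T S   [S → mul T S]
mul T S ⇒ mul mul S   [T → mul]
mul mul S ⇒ mul mul mul T S   [S → mul T S]
mul mul mul T S ⇒ mul mul mul likes a S   [T → likes a]
mul mul mul likes a S ⇒ mul mul mul likes a likes S T   [S → likes S T]
mul mul mul likes a likes S T ⇒ mul mul mul likes a likes likes S T T   [S → likes S T]
mul mul mul likes a likes likes S T T ⇒ mul mul mul likes a likes likes mul T T   [S → mul]
mul mul mul likes a likes likes mul T T ⇒ mul mul mul likes a likes likes mul mul T   [T → mul]
mul mul mul likes a likes likes mul mul T ⇒ mul mul mul likes a likes likes mul mul mul   [T → mul]

S ⇒ mul T S ⇒ mul mul S ⇒ mul mul mul T S ⇒ mul mul mul likes a S ⇒ mul mul mul likes a likes S T ⇒ mul mul mul likes a likes likes S T T ⇒ mul mul mul likes a likes likes mul T T ⇒ mul mul mul likes a likes likes mul mul T ⇒ mul mul mul likes a likes likes mul mul mul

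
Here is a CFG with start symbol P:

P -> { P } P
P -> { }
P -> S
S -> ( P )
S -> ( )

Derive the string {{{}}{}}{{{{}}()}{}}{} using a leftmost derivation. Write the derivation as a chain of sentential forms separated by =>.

P=>{P}P=>{{P}P}P=>{{{}}P}P=>{{{}}{}}P=>{{{}}{}}{P}P=>{{{}}{}}{{P}P}P=>{{{}}{}}{{{P}P}P}P=>{{{}}{}}{{{{}}P}P}P=>{{{}}{}}{{{{}}S}P}P=>{{{}}{}}{{{{}}()}P}P=>{{{}}{}}{{{{}}()}{}}P=>{{{}}{}}{{{{}}()}{}}{}

P => {P}P   [P -> { P } P]
{P}P => {{P}P}P   [P -> { P } P]
{{P}P}P => {{{}}P}P   [P -> { }]
{{{}}P}P => {{{}}{}}P   [P -> { }]
{{{}}{}}P => {{{}}{}}{P}P   [P -> { P } P]
{{{}}{}}{P}P => {{{}}{}}{{P}P}P   [P -> { P } P]
{{{}}{}}{{P}P}P => {{{}}{}}{{{P}P}P}P   [P -> { P } P]
{{{}}{}}{{{P}P}P}P => {{{}}{}}{{{{}}P}P}P   [P -> { }]
{{{}}{}}{{{{}}P}P}P => {{{}}{}}{{{{}}S}P}P   [P -> S]
{{{}}{}}{{{{}}S}P}P => {{{}}{}}{{{{}}()}P}P   [S -> ( )]
{{{}}{}}{{{{}}()}P}P => {{{}}{}}{{{{}}()}{}}P   [P -> { }]
{{{}}{}}{{{{}}()}{}}P => {{{}}{}}{{{{}}()}{}}{}   [P -> { }]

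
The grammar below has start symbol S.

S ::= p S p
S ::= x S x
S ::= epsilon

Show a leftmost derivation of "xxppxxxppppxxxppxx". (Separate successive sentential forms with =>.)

S=>xSx=>xxSxx=>xxpSpxx=>xxppSppxx=>xxppxSxppxx=>xxppxxSxxppxx=>xxppxxxSxxxppxx=>xxppxxxpSpxxxppxx=>xxppxxxppSppxxxppxx=>xxppxxxppppxxxppxx

S => xSx   [S ::= x S x]
xSx => xxSxx   [S ::= x S x]
xxSxx => xxpSpxx   [S ::= p S p]
xxpSpxx => xxppSppxx   [S ::= p S p]
xxppSppxx => xxppxSxppxx   [S ::= x S x]
xxppxSxppxx => xxppxxSxxppxx   [S ::= x S x]
xxppxxSxxppxx => xxppxxxSxxxppxx   [S ::= x S x]
xxppxxxSxxxppxx => xxppxxxpSpxxxppxx   [S ::= p S p]
xxppxxxpSpxxxppxx => xxppxxxppSppxxxppxx   [S ::= p S p]
xxppxxxppSppxxxppxx => xxppxxxppppxxxppxx   [S ::= epsilon]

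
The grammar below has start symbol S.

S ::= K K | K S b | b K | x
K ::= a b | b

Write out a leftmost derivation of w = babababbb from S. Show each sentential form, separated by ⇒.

S ⇒ KSb ⇒ bSb ⇒ bKSbb ⇒ babSbb ⇒ babKKbb ⇒ bababKbb ⇒ babababbb

S ⇒ KSb   [S ::= K S b]
KSb ⇒ bSb   [K ::= b]
bSb ⇒ bKSbb   [S ::= K S b]
bKSbb ⇒ babSbb   [K ::= a b]
babSbb ⇒ babKKbb   [S ::= K K]
babKKbb ⇒ bababKbb   [K ::= a b]
bababKbb ⇒ babababbb   [K ::= a b]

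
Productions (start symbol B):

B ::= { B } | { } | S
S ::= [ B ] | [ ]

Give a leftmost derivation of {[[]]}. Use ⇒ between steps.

B ⇒ {B} ⇒ {S} ⇒ {[B]} ⇒ {[S]} ⇒ {[[]]}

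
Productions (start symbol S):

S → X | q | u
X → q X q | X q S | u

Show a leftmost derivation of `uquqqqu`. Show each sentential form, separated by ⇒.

S⇒X⇒XqS⇒XqSqS⇒XqSqSqS⇒uqSqSqS⇒uquqSqS⇒uquqqqS⇒uquqqqu

S ⇒ X   [S → X]
X ⇒ XqS   [X → X q S]
XqS ⇒ XqSqS   [X → X q S]
XqSqS ⇒ XqSqSqS   [X → X q S]
XqSqSqS ⇒ uqSqSqS   [X → u]
uqSqSqS ⇒ uquqSqS   [S → u]
uquqSqS ⇒ uquqqqS   [S → q]
uquqqqS ⇒ uquqqqu   [S → u]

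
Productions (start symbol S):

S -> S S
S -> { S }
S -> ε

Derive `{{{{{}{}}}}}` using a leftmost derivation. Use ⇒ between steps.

S ⇒ {S}   [S -> { S }]
{S} ⇒ {{S}}   [S -> { S }]
{{S}} ⇒ {{{S}}}   [S -> { S }]
{{{S}}} ⇒ {{{{S}}}}   [S -> { S }]
{{{{S}}}} ⇒ {{{{SS}}}}   [S -> S S]
{{{{SS}}}} ⇒ {{{{{S}S}}}}   [S -> { S }]
{{{{{S}S}}}} ⇒ {{{{{}S}}}}   [S -> ε]
{{{{{}S}}}} ⇒ {{{{{}{S}}}}}   [S -> { S }]
{{{{{}{S}}}}} ⇒ {{{{{}{}}}}}   [S -> ε]

S ⇒ {S} ⇒ {{S}} ⇒ {{{S}}} ⇒ {{{{S}}}} ⇒ {{{{SS}}}} ⇒ {{{{{S}S}}}} ⇒ {{{{{}S}}}} ⇒ {{{{{}{S}}}}} ⇒ {{{{{}{}}}}}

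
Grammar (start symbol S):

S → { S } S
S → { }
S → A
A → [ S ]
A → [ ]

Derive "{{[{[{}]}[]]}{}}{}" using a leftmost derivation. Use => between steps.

S => {S}S => {{S}S}S => {{A}S}S => {{[S]}S}S => {{[{S}S]}S}S => {{[{A}S]}S}S => {{[{[S]}S]}S}S => {{[{[{}]}S]}S}S => {{[{[{}]}A]}S}S => {{[{[{}]}[]]}S}S => {{[{[{}]}[]]}{}}S => {{[{[{}]}[]]}{}}{}

S => {S}S   [S → { S } S]
{S}S => {{S}S}S   [S → { S } S]
{{S}S}S => {{A}S}S   [S → A]
{{A}S}S => {{[S]}S}S   [A → [ S ]]
{{[S]}S}S => {{[{S}S]}S}S   [S → { S } S]
{{[{S}S]}S}S => {{[{A}S]}S}S   [S → A]
{{[{A}S]}S}S => {{[{[S]}S]}S}S   [A → [ S ]]
{{[{[S]}S]}S}S => {{[{[{}]}S]}S}S   [S → { }]
{{[{[{}]}S]}S}S => {{[{[{}]}A]}S}S   [S → A]
{{[{[{}]}A]}S}S => {{[{[{}]}[]]}S}S   [A → [ ]]
{{[{[{}]}[]]}S}S => {{[{[{}]}[]]}{}}S   [S → { }]
{{[{[{}]}[]]}{}}S => {{[{[{}]}[]]}{}}{}   [S → { }]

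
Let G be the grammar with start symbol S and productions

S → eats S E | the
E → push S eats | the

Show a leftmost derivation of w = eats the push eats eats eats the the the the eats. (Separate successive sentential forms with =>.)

S => eats S E   [S → eats S E]
eats S E => eats the E   [S → the]
eats the E => eats the push S eats   [E → push S eats]
eats the push S eats => eats the push eats S E eats   [S → eats S E]
eats the push eats S E eats => eats the push eats eats S E E eats   [S → eats S E]
eats the push eats eats S E E eats => eats the push eats eats eats S E E E eats   [S → eats S E]
eats the push eats eats eats S E E E eats => eats the push eats eats eats the E E E eats   [S → the]
eats the push eats eats eats the E E E eats => eats the push eats eats eats the the E E eats   [E → the]
eats the push eats eats eats the the E E eats => eats the push eats eats eats the the the E eats   [E → the]
eats the push eats eats eats the the the E eats => eats the push eats eats eats the the the the eats   [E → the]

S => eats S E => eats the E => eats the push S eats => eats the push eats S E eats => eats the push eats eats S E E eats => eats the push eats eats eats S E E E eats => eats the push eats eats eats the E E E eats => eats the push eats eats eats the the E E eats => eats the push eats eats eats the the the E eats => eats the push eats eats eats the the the the eats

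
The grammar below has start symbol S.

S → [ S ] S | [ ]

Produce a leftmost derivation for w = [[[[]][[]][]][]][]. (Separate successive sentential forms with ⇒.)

S ⇒ [S]S   [S → [ S ] S]
[S]S ⇒ [[S]S]S   [S → [ S ] S]
[[S]S]S ⇒ [[[S]S]S]S   [S → [ S ] S]
[[[S]S]S]S ⇒ [[[[]]S]S]S   [S → [ ]]
[[[[]]S]S]S ⇒ [[[[]][S]S]S]S   [S → [ S ] S]
[[[[]][S]S]S]S ⇒ [[[[]][[]]S]S]S   [S → [ ]]
[[[[]][[]]S]S]S ⇒ [[[[]][[]][]]S]S   [S → [ ]]
[[[[]][[]][]]S]S ⇒ [[[[]][[]][]][]]S   [S → [ ]]
[[[[]][[]][]][]]S ⇒ [[[[]][[]][]][]][]   [S → [ ]]

S ⇒ [S]S ⇒ [[S]S]S ⇒ [[[S]S]S]S ⇒ [[[[]]S]S]S ⇒ [[[[]][S]S]S]S ⇒ [[[[]][[]]S]S]S ⇒ [[[[]][[]][]]S]S ⇒ [[[[]][[]][]][]]S ⇒ [[[[]][[]][]][]][]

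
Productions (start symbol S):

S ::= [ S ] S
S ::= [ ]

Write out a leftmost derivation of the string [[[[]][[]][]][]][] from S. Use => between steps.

S=>[S]S=>[[S]S]S=>[[[S]S]S]S=>[[[[]]S]S]S=>[[[[]][S]S]S]S=>[[[[]][[]]S]S]S=>[[[[]][[]][]]S]S=>[[[[]][[]][]][]]S=>[[[[]][[]][]][]][]

S => [S]S   [S ::= [ S ] S]
[S]S => [[S]S]S   [S ::= [ S ] S]
[[S]S]S => [[[S]S]S]S   [S ::= [ S ] S]
[[[S]S]S]S => [[[[]]S]S]S   [S ::= [ ]]
[[[[]]S]S]S => [[[[]][S]S]S]S   [S ::= [ S ] S]
[[[[]][S]S]S]S => [[[[]][[]]S]S]S   [S ::= [ ]]
[[[[]][[]]S]S]S => [[[[]][[]][]]S]S   [S ::= [ ]]
[[[[]][[]][]]S]S => [[[[]][[]][]][]]S   [S ::= [ ]]
[[[[]][[]][]][]]S => [[[[]][[]][]][]][]   [S ::= [ ]]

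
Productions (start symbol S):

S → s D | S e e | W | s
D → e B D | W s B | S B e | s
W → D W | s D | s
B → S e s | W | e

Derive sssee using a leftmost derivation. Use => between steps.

S => sD => sSBe => sWBe => ssDBe => sssBe => sssee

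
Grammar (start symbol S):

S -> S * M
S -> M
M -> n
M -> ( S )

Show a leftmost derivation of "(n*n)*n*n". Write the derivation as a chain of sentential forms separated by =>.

S => S*M => S*M*M => M*M*M => (S)*M*M => (S*M)*M*M => (M*M)*M*M => (n*M)*M*M => (n*n)*M*M => (n*n)*n*M => (n*n)*n*n

S => S*M   [S -> S * M]
S*M => S*M*M   [S -> S * M]
S*M*M => M*M*M   [S -> M]
M*M*M => (S)*M*M   [M -> ( S )]
(S)*M*M => (S*M)*M*M   [S -> S * M]
(S*M)*M*M => (M*M)*M*M   [S -> M]
(M*M)*M*M => (n*M)*M*M   [M -> n]
(n*M)*M*M => (n*n)*M*M   [M -> n]
(n*n)*M*M => (n*n)*n*M   [M -> n]
(n*n)*n*M => (n*n)*n*n   [M -> n]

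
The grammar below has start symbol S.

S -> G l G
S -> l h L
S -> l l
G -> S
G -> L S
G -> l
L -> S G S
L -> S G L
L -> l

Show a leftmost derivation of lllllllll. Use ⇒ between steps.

S ⇒ GlG   [S -> G l G]
GlG ⇒ llG   [G -> l]
llG ⇒ llLS   [G -> L S]
llLS ⇒ llSGLS   [L -> S G L]
llSGLS ⇒ llGlGGLS   [S -> G l G]
llGlGGLS ⇒ llllGGLS   [G -> l]
llllGGLS ⇒ lllllGLS   [G -> l]
lllllGLS ⇒ llllllLS   [G -> l]
llllllLS ⇒ lllllllS   [L -> l]
lllllllS ⇒ lllllllll   [S -> l l]

S⇒GlG⇒llG⇒llLS⇒llSGLS⇒llGlGGLS⇒llllGGLS⇒lllllGLS⇒llllllLS⇒lllllllS⇒lllllllll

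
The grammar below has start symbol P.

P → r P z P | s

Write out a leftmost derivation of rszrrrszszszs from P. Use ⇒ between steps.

P ⇒ rPzP ⇒ rszP ⇒ rszrPzP ⇒ rszrrPzPzP ⇒ rszrrrPzPzPzP ⇒ rszrrrszPzPzP ⇒ rszrrrszszPzP ⇒ rszrrrszszszP ⇒ rszrrrszszszs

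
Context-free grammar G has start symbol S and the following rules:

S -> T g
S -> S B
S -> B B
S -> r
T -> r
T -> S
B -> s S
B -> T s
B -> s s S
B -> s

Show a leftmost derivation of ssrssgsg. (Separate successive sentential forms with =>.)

S => Tg => Sg => BBg => ssSBg => ssTgBg => ssSgBg => ssBBgBg => ssTsBgBg => ssSsBgBg => ssrsBgBg => ssrssgBg => ssrssgsg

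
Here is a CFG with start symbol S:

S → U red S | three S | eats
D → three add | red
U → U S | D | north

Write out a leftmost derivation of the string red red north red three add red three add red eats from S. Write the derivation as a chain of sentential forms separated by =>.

S => U red S   [S → U red S]
U red S => D red S   [U → D]
D red S => red red S   [D → red]
red red S => red red U red S   [S → U red S]
red red U red S => red red north red S   [U → north]
red red north red S => red red north red U red S   [S → U red S]
red red north red U red S => red red north red D red S   [U → D]
red red north red D red S => red red north red three add red S   [D → three add]
red red north red three add red S => red red north red three add red U red S   [S → U red S]
red red north red three add red U red S => red red north red three add red D red S   [U → D]
red red north red three add red D red S => red red north red three add red three add red S   [D → three add]
red red north red three add red three add red S => red red north red three add red three add red eats   [S → eats]

S => U red S => D red S => red red S => red red U red S => red red north red S => red red north red U red S => red red north red D red S => red red north red three add red S => red red north red three add red U red S => red red north red three add red D red S => red red north red three add red three add red S => red red north red three add red three add red eats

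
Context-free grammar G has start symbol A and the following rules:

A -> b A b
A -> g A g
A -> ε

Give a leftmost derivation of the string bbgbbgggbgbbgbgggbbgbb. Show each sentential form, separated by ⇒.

A ⇒ bAb   [A -> b A b]
bAb ⇒ bbAbb   [A -> b A b]
bbAbb ⇒ bbgAgbb   [A -> g A g]
bbgAgbb ⇒ bbgbAbgbb   [A -> b A b]
bbgbAbgbb ⇒ bbgbbAbbgbb   [A -> b A b]
bbgbbAbbgbb ⇒ bbgbbgAgbbgbb   [A -> g A g]
bbgbbgAgbbgbb ⇒ bbgbbggAggbbgbb   [A -> g A g]
bbgbbggAggbbgbb ⇒ bbgbbgggAgggbbgbb   [A -> g A g]
bbgbbgggAgggbbgbb ⇒ bbgbbgggbAbgggbbgbb   [A -> b A b]
bbgbbgggbAbgggbbgbb ⇒ bbgbbgggbgAgbgggbbgbb   [A -> g A g]
bbgbbgggbgAgbgggbbgbb ⇒ bbgbbgggbgbAbgbgggbbgbb   [A -> b A b]
bbgbbgggbgbAbgbgggbbgbb ⇒ bbgbbgggbgbbgbgggbbgbb   [A -> ε]

A ⇒ bAb ⇒ bbAbb ⇒ bbgAgbb ⇒ bbgbAbgbb ⇒ bbgbbAbbgbb ⇒ bbgbbgAgbbgbb ⇒ bbgbbggAggbbgbb ⇒ bbgbbgggAgggbbgbb ⇒ bbgbbgggbAbgggbbgbb ⇒ bbgbbgggbgAgbgggbbgbb ⇒ bbgbbgggbgbAbgbgggbbgbb ⇒ bbgbbgggbgbbgbgggbbgbb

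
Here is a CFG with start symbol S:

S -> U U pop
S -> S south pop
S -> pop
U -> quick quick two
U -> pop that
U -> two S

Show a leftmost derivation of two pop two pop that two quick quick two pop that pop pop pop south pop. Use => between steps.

S => S south pop => U U pop south pop => two S U pop south pop => two pop U pop south pop => two pop two S pop south pop => two pop two U U pop pop south pop => two pop two pop that U pop pop south pop => two pop two pop that two S pop pop south pop => two pop two pop that two U U pop pop pop south pop => two pop two pop that two quick quick two U pop pop pop south pop => two pop two pop that two quick quick two pop that pop pop pop south pop

S => S south pop   [S -> S south pop]
S south pop => U U pop south pop   [S -> U U pop]
U U pop south pop => two S U pop south pop   [U -> two S]
two S U pop south pop => two pop U pop south pop   [S -> pop]
two pop U pop south pop => two pop two S pop south pop   [U -> two S]
two pop two S pop south pop => two pop two U U pop pop south pop   [S -> U U pop]
two pop two U U pop pop south pop => two pop two pop that U pop pop south pop   [U -> pop that]
two pop two pop that U pop pop south pop => two pop two pop that two S pop pop south pop   [U -> two S]
two pop two pop that two S pop pop south pop => two pop two pop that two U U pop pop pop south pop   [S -> U U pop]
two pop two pop that two U U pop pop pop south pop => two pop two pop that two quick quick two U pop pop pop south pop   [U -> quick quick two]
two pop two pop that two quick quick two U pop pop pop south pop => two pop two pop that two quick quick two pop that pop pop pop south pop   [U -> pop that]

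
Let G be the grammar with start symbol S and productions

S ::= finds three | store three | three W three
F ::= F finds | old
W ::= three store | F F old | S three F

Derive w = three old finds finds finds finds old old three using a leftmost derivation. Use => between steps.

S => three W three => three F F old three => three F finds F old three => three F finds finds F old three => three F finds finds finds F old three => three F finds finds finds finds F old three => three old finds finds finds finds F old three => three old finds finds finds finds old old three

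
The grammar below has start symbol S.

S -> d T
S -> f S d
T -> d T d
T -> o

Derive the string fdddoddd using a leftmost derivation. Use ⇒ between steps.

S ⇒ fSd ⇒ fdTd ⇒ fddTdd ⇒ fdddTddd ⇒ fdddoddd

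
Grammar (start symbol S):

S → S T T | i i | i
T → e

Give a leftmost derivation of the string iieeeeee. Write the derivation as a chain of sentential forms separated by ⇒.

S ⇒ STT   [S → S T T]
STT ⇒ STTTT   [S → S T T]
STTTT ⇒ STTTTTT   [S → S T T]
STTTTTT ⇒ iiTTTTTT   [S → i i]
iiTTTTTT ⇒ iieTTTTT   [T → e]
iieTTTTT ⇒ iieeTTTT   [T → e]
iieeTTTT ⇒ iieeeTTT   [T → e]
iieeeTTT ⇒ iieeeeTT   [T → e]
iieeeeTT ⇒ iieeeeeT   [T → e]
iieeeeeT ⇒ iieeeeee   [T → e]

S ⇒ STT ⇒ STTTT ⇒ STTTTTT ⇒ iiTTTTTT ⇒ iieTTTTT ⇒ iieeTTTT ⇒ iieeeTTT ⇒ iieeeeTT ⇒ iieeeeeT ⇒ iieeeeee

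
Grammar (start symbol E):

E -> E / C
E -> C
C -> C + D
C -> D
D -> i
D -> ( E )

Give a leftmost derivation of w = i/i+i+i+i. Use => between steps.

E => E/C   [E -> E / C]
E/C => C/C   [E -> C]
C/C => D/C   [C -> D]
D/C => i/C   [D -> i]
i/C => i/C+D   [C -> C + D]
i/C+D => i/C+D+D   [C -> C + D]
i/C+D+D => i/C+D+D+D   [C -> C + D]
i/C+D+D+D => i/D+D+D+D   [C -> D]
i/D+D+D+D => i/i+D+D+D   [D -> i]
i/i+D+D+D => i/i+i+D+D   [D -> i]
i/i+i+D+D => i/i+i+i+D   [D -> i]
i/i+i+i+D => i/i+i+i+i   [D -> i]

E => E/C => C/C => D/C => i/C => i/C+D => i/C+D+D => i/C+D+D+D => i/D+D+D+D => i/i+D+D+D => i/i+i+D+D => i/i+i+i+D => i/i+i+i+i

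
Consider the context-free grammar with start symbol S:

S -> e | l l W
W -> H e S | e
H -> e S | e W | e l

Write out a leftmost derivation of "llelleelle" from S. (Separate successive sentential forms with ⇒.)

S ⇒ llW   [S -> l l W]
llW ⇒ llHeS   [W -> H e S]
llHeS ⇒ lleSeS   [H -> e S]
lleSeS ⇒ llellWeS   [S -> l l W]
llellWeS ⇒ llelleeS   [W -> e]
llelleeS ⇒ llelleellW   [S -> l l W]
llelleellW ⇒ llelleelle   [W -> e]

S ⇒ llW ⇒ llHeS ⇒ lleSeS ⇒ llellWeS ⇒ llelleeS ⇒ llelleellW ⇒ llelleelle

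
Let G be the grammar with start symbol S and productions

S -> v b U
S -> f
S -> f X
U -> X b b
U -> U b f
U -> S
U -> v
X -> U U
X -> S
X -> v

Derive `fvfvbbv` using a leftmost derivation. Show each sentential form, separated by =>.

S => fX => fUU => fvU => fvS => fvfX => fvfUU => fvfXbbU => fvfvbbU => fvfvbbv

S => fX   [S -> f X]
fX => fUU   [X -> U U]
fUU => fvU   [U -> v]
fvU => fvS   [U -> S]
fvS => fvfX   [S -> f X]
fvfX => fvfUU   [X -> U U]
fvfUU => fvfXbbU   [U -> X b b]
fvfXbbU => fvfvbbU   [X -> v]
fvfvbbU => fvfvbbv   [U -> v]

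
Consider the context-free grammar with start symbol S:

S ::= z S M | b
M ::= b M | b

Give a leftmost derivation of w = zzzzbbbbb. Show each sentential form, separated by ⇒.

S ⇒ zSM ⇒ zzSMM ⇒ zzzSMMM ⇒ zzzzSMMMM ⇒ zzzzbMMMM ⇒ zzzzbbMMM ⇒ zzzzbbbMM ⇒ zzzzbbbbM ⇒ zzzzbbbbb

S ⇒ zSM   [S ::= z S M]
zSM ⇒ zzSMM   [S ::= z S M]
zzSMM ⇒ zzzSMMM   [S ::= z S M]
zzzSMMM ⇒ zzzzSMMMM   [S ::= z S M]
zzzzSMMMM ⇒ zzzzbMMMM   [S ::= b]
zzzzbMMMM ⇒ zzzzbbMMM   [M ::= b]
zzzzbbMMM ⇒ zzzzbbbMM   [M ::= b]
zzzzbbbMM ⇒ zzzzbbbbM   [M ::= b]
zzzzbbbbM ⇒ zzzzbbbbb   [M ::= b]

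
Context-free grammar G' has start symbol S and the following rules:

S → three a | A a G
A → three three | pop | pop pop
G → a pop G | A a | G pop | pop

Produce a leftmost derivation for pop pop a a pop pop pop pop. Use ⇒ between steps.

S ⇒ A a G ⇒ pop pop a G ⇒ pop pop a a pop G ⇒ pop pop a a pop G pop ⇒ pop pop a a pop G pop pop ⇒ pop pop a a pop pop pop pop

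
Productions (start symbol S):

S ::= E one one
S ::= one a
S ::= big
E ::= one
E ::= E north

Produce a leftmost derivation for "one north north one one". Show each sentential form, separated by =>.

S => E one one => E north one one => E north north one one => one north north one one

S => E one one   [S ::= E one one]
E one one => E north one one   [E ::= E north]
E north one one => E north north one one   [E ::= E north]
E north north one one => one north north one one   [E ::= one]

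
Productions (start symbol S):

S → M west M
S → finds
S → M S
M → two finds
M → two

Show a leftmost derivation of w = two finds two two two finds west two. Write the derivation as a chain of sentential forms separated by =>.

S => M S => two finds S => two finds M S => two finds two S => two finds two M S => two finds two two S => two finds two two M west M => two finds two two two finds west M => two finds two two two finds west two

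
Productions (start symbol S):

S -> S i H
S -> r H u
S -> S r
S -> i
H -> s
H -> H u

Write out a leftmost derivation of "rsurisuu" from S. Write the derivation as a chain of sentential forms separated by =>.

S => SiH => SriH => rHuriH => rsuriH => rsuriHu => rsuriHuu => rsurisuu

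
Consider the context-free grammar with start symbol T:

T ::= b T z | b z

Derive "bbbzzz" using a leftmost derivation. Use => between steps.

T => bTz => bbTzz => bbbzzz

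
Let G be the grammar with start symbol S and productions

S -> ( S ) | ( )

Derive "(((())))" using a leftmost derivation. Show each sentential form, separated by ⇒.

S⇒(S)⇒((S))⇒(((S)))⇒(((())))

S ⇒ (S)   [S -> ( S )]
(S) ⇒ ((S))   [S -> ( S )]
((S)) ⇒ (((S)))   [S -> ( S )]
(((S))) ⇒ (((())))   [S -> ( )]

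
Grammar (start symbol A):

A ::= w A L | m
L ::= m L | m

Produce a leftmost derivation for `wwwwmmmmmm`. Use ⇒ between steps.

A ⇒ wAL ⇒ wwALL ⇒ wwwALLL ⇒ wwwwALLLL ⇒ wwwwmLLLL ⇒ wwwwmmLLLL ⇒ wwwwmmmLLL ⇒ wwwwmmmmLL ⇒ wwwwmmmmmL ⇒ wwwwmmmmmm

A ⇒ wAL   [A ::= w A L]
wAL ⇒ wwALL   [A ::= w A L]
wwALL ⇒ wwwALLL   [A ::= w A L]
wwwALLL ⇒ wwwwALLLL   [A ::= w A L]
wwwwALLLL ⇒ wwwwmLLLL   [A ::= m]
wwwwmLLLL ⇒ wwwwmmLLLL   [L ::= m L]
wwwwmmLLLL ⇒ wwwwmmmLLL   [L ::= m]
wwwwmmmLLL ⇒ wwwwmmmmLL   [L ::= m]
wwwwmmmmLL ⇒ wwwwmmmmmL   [L ::= m]
wwwwmmmmmL ⇒ wwwwmmmmmm   [L ::= m]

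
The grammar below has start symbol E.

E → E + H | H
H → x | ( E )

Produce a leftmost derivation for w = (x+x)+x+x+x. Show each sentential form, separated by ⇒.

E ⇒ E+H   [E → E + H]
E+H ⇒ E+H+H   [E → E + H]
E+H+H ⇒ E+H+H+H   [E → E + H]
E+H+H+H ⇒ H+H+H+H   [E → H]
H+H+H+H ⇒ (E)+H+H+H   [H → ( E )]
(E)+H+H+H ⇒ (E+H)+H+H+H   [E → E + H]
(E+H)+H+H+H ⇒ (H+H)+H+H+H   [E → H]
(H+H)+H+H+H ⇒ (x+H)+H+H+H   [H → x]
(x+H)+H+H+H ⇒ (x+x)+H+H+H   [H → x]
(x+x)+H+H+H ⇒ (x+x)+x+H+H   [H → x]
(x+x)+x+H+H ⇒ (x+x)+x+x+H   [H → x]
(x+x)+x+x+H ⇒ (x+x)+x+x+x   [H → x]

E⇒E+H⇒E+H+H⇒E+H+H+H⇒H+H+H+H⇒(E)+H+H+H⇒(E+H)+H+H+H⇒(H+H)+H+H+H⇒(x+H)+H+H+H⇒(x+x)+H+H+H⇒(x+x)+x+H+H⇒(x+x)+x+x+H⇒(x+x)+x+x+x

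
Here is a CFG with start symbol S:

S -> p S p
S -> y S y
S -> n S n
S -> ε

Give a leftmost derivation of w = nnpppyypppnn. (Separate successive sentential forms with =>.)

S => nSn   [S -> n S n]
nSn => nnSnn   [S -> n S n]
nnSnn => nnpSpnn   [S -> p S p]
nnpSpnn => nnppSppnn   [S -> p S p]
nnppSppnn => nnpppSpppnn   [S -> p S p]
nnpppSpppnn => nnpppySypppnn   [S -> y S y]
nnpppySypppnn => nnpppyypppnn   [S -> ε]

S=>nSn=>nnSnn=>nnpSpnn=>nnppSppnn=>nnpppSpppnn=>nnpppySypppnn=>nnpppyypppnn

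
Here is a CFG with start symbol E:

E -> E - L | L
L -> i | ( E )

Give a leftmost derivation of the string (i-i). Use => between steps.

E => L => (E) => (E-L) => (L-L) => (i-L) => (i-i)

E => L   [E -> L]
L => (E)   [L -> ( E )]
(E) => (E-L)   [E -> E - L]
(E-L) => (L-L)   [E -> L]
(L-L) => (i-L)   [L -> i]
(i-L) => (i-i)   [L -> i]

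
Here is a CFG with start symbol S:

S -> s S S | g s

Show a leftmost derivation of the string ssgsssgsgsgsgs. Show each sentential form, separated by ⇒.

S⇒sSS⇒ssSSS⇒ssgsSS⇒ssgssSSS⇒ssgsssSSSS⇒ssgsssgsSSS⇒ssgsssgsgsSS⇒ssgsssgsgsgsS⇒ssgsssgsgsgsgs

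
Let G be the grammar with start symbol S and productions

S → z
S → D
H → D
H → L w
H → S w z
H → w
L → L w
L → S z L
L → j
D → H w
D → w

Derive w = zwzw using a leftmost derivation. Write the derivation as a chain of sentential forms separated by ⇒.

S⇒D⇒Hw⇒Swzw⇒zwzw

S ⇒ D   [S → D]
D ⇒ Hw   [D → H w]
Hw ⇒ Swzw   [H → S w z]
Swzw ⇒ zwzw   [S → z]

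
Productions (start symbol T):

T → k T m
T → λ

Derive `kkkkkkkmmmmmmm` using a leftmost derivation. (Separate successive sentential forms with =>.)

T => kTm   [T → k T m]
kTm => kkTmm   [T → k T m]
kkTmm => kkkTmmm   [T → k T m]
kkkTmmm => kkkkTmmmm   [T → k T m]
kkkkTmmmm => kkkkkTmmmmm   [T → k T m]
kkkkkTmmmmm => kkkkkkTmmmmmm   [T → k T m]
kkkkkkTmmmmmm => kkkkkkkTmmmmmmm   [T → k T m]
kkkkkkkTmmmmmmm => kkkkkkkmmmmmmm   [T → λ]

T => kTm => kkTmm => kkkTmmm => kkkkTmmmm => kkkkkTmmmmm => kkkkkkTmmmmmm => kkkkkkkTmmmmmmm => kkkkkkkmmmmmmm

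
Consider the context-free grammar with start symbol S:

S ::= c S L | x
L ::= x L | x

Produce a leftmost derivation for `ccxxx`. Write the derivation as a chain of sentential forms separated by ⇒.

S ⇒ cSL   [S ::= c S L]
cSL ⇒ ccSLL   [S ::= c S L]
ccSLL ⇒ ccxLL   [S ::= x]
ccxLL ⇒ ccxxL   [L ::= x]
ccxxL ⇒ ccxxx   [L ::= x]

S ⇒ cSL ⇒ ccSLL ⇒ ccxLL ⇒ ccxxL ⇒ ccxxx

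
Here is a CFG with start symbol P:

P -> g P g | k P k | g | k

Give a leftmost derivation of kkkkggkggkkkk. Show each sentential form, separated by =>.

P=>kPk=>kkPkk=>kkkPkkk=>kkkkPkkkk=>kkkkgPgkkkk=>kkkkggPggkkkk=>kkkkggkggkkkk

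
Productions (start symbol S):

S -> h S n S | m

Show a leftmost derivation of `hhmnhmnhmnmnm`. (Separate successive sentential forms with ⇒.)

S ⇒ hSnS   [S -> h S n S]
hSnS ⇒ hhSnSnS   [S -> h S n S]
hhSnSnS ⇒ hhmnSnS   [S -> m]
hhmnSnS ⇒ hhmnhSnSnS   [S -> h S n S]
hhmnhSnSnS ⇒ hhmnhmnSnS   [S -> m]
hhmnhmnSnS ⇒ hhmnhmnhSnSnS   [S -> h S n S]
hhmnhmnhSnSnS ⇒ hhmnhmnhmnSnS   [S -> m]
hhmnhmnhmnSnS ⇒ hhmnhmnhmnmnS   [S -> m]
hhmnhmnhmnmnS ⇒ hhmnhmnhmnmnm   [S -> m]

S ⇒ hSnS ⇒ hhSnSnS ⇒ hhmnSnS ⇒ hhmnhSnSnS ⇒ hhmnhmnSnS ⇒ hhmnhmnhSnSnS ⇒ hhmnhmnhmnSnS ⇒ hhmnhmnhmnmnS ⇒ hhmnhmnhmnmnm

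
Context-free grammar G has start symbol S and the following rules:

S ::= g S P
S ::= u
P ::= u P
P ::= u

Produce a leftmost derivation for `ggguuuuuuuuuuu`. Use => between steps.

S => gSP => ggSPP => gggSPPP => ggguPPP => ggguuPP => ggguuuPP => ggguuuuPP => ggguuuuuPP => ggguuuuuuPP => ggguuuuuuuPP => ggguuuuuuuuPP => ggguuuuuuuuuPP => ggguuuuuuuuuuP => ggguuuuuuuuuuu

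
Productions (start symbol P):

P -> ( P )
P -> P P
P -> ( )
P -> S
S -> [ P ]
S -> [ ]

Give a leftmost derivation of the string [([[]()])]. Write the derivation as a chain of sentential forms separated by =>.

P => S => [P] => [(P)] => [(S)] => [([P])] => [([PP])] => [([SP])] => [([[]P])] => [([[]()])]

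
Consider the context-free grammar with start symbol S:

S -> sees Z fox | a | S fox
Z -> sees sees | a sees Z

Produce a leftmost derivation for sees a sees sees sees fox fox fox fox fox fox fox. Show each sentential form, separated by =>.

S => S fox   [S -> S fox]
S fox => S fox fox   [S -> S fox]
S fox fox => S fox fox fox   [S -> S fox]
S fox fox fox => S fox fox fox fox   [S -> S fox]
S fox fox fox fox => S fox fox fox fox fox   [S -> S fox]
S fox fox fox fox fox => S fox fox fox fox fox fox   [S -> S fox]
S fox fox fox fox fox fox => sees Z fox fox fox fox fox fox fox   [S -> sees Z fox]
sees Z fox fox fox fox fox fox fox => sees a sees Z fox fox fox fox fox fox fox   [Z -> a sees Z]
sees a sees Z fox fox fox fox fox fox fox => sees a sees sees sees fox fox fox fox fox fox fox   [Z -> sees sees]

S => S fox => S fox fox => S fox fox fox => S fox fox fox fox => S fox fox fox fox fox => S fox fox fox fox fox fox => sees Z fox fox fox fox fox fox fox => sees a sees Z fox fox fox fox fox fox fox => sees a sees sees sees fox fox fox fox fox fox fox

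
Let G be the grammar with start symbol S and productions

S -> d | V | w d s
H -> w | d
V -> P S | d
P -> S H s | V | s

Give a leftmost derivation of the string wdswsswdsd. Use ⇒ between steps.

S ⇒ V ⇒ PS ⇒ SHsS ⇒ wdsHsS ⇒ wdswsS ⇒ wdswsV ⇒ wdswsPS ⇒ wdswsVS ⇒ wdswsPSS ⇒ wdswssSS ⇒ wdswsswdsS ⇒ wdswsswdsd

S ⇒ V   [S -> V]
V ⇒ PS   [V -> P S]
PS ⇒ SHsS   [P -> S H s]
SHsS ⇒ wdsHsS   [S -> w d s]
wdsHsS ⇒ wdswsS   [H -> w]
wdswsS ⇒ wdswsV   [S -> V]
wdswsV ⇒ wdswsPS   [V -> P S]
wdswsPS ⇒ wdswsVS   [P -> V]
wdswsVS ⇒ wdswsPSS   [V -> P S]
wdswsPSS ⇒ wdswssSS   [P -> s]
wdswssSS ⇒ wdswsswdsS   [S -> w d s]
wdswsswdsS ⇒ wdswsswdsd   [S -> d]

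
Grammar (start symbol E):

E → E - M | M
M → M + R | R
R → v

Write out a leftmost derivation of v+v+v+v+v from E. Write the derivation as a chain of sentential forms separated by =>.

E => M   [E → M]
M => M+R   [M → M + R]
M+R => M+R+R   [M → M + R]
M+R+R => M+R+R+R   [M → M + R]
M+R+R+R => M+R+R+R+R   [M → M + R]
M+R+R+R+R => R+R+R+R+R   [M → R]
R+R+R+R+R => v+R+R+R+R   [R → v]
v+R+R+R+R => v+v+R+R+R   [R → v]
v+v+R+R+R => v+v+v+R+R   [R → v]
v+v+v+R+R => v+v+v+v+R   [R → v]
v+v+v+v+R => v+v+v+v+v   [R → v]

E => M => M+R => M+R+R => M+R+R+R => M+R+R+R+R => R+R+R+R+R => v+R+R+R+R => v+v+R+R+R => v+v+v+R+R => v+v+v+v+R => v+v+v+v+v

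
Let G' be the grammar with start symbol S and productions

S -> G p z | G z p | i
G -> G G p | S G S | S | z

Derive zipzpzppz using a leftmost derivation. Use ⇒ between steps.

S ⇒ Gpz   [S -> G p z]
Gpz ⇒ Spz   [G -> S]
Spz ⇒ Gzppz   [S -> G z p]
Gzppz ⇒ GGpzppz   [G -> G G p]
GGpzppz ⇒ GGpGpzppz   [G -> G G p]
GGpGpzppz ⇒ zGpGpzppz   [G -> z]
zGpGpzppz ⇒ zSpGpzppz   [G -> S]
zSpGpzppz ⇒ zipGpzppz   [S -> i]
zipGpzppz ⇒ zipzpzppz   [G -> z]

S⇒Gpz⇒Spz⇒Gzppz⇒GGpzppz⇒GGpGpzppz⇒zGpGpzppz⇒zSpGpzppz⇒zipGpzppz⇒zipzpzppz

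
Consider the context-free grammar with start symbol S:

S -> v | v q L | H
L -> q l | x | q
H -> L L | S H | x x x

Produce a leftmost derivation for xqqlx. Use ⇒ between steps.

S ⇒ H   [S -> H]
H ⇒ SH   [H -> S H]
SH ⇒ HH   [S -> H]
HH ⇒ LLH   [H -> L L]
LLH ⇒ xLH   [L -> x]
xLH ⇒ xqH   [L -> q]
xqH ⇒ xqLL   [H -> L L]
xqLL ⇒ xqqlL   [L -> q l]
xqqlL ⇒ xqqlx   [L -> x]

S ⇒ H ⇒ SH ⇒ HH ⇒ LLH ⇒ xLH ⇒ xqH ⇒ xqLL ⇒ xqqlL ⇒ xqqlx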